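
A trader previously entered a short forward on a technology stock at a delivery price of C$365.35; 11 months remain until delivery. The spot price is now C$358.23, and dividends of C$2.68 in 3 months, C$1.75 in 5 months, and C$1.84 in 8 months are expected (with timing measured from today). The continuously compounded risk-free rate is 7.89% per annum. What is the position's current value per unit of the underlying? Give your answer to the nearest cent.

-C$12.30

PV(remaining dividends) I = 2.68·e^(−0.0789·3/12) + 1.75·e^(−0.0789·5/12) + 1.84·e^(−0.0789·8/12) = 6.0668
Current forward F = (S − I)·e^(rT) = (358.23 − 6.0668)·e^(0.0789·11/12) = 352.1632 × 1.075005 = 378.5772
Value (long) = (F − K)·e^(−rT) = (378.5772 − 365.35) × 0.930229 = 12.3043
Short position value = −(long value) = -C$12.30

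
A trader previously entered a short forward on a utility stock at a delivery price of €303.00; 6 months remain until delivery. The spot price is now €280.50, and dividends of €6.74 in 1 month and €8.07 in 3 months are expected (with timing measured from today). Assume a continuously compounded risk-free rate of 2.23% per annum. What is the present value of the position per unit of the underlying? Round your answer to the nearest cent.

€33.89

PV(remaining dividends) I = 6.74·e^(−0.0223·1/12) + 8.07·e^(−0.0223·3/12) = 14.7526
Current forward F = (S − I)·e^(rT) = (280.50 − 14.7526)·e^(0.0223·6/12) = 265.7474 × 1.011212 = 268.7270
Value (long) = (F − K)·e^(−rT) = (268.7270 − 303.00) × 0.988912 = -33.8930
Short position value = −(long value) = €33.89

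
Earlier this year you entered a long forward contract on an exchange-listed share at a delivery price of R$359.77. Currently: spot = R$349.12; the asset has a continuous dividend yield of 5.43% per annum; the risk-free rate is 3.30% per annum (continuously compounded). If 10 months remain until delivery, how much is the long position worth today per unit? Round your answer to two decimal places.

Current fair forward for the remaining 10 months: F = S·e^((r − q)·T), (r − q) = 0.0330 − 0.0543 = -0.0213
F = 349.12 · e^(-0.0213 × 10/12) = 349.12 × 0.982407 = 342.9779
Value of long forward = (F − K)·e^(−rT) = (342.9779 − 359.77) · e^(−0.0330·10/12)
= -16.7921 × 0.972875 = -16.34

-R$16.34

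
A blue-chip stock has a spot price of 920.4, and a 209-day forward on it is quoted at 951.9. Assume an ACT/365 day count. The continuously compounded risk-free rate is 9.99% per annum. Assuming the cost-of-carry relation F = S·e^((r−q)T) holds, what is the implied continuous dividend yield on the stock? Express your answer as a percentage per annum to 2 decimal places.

From F = S·e^((r−q)T): (r − q) = ln(F/S)/T
ln(951.9/920.4) = ln(1.034224) = 0.033651
(r − q) = 0.033651 / (209/365) = 0.058768
q = r − ln(F/S)/T = 0.0999 − 0.058768 = 0.041132
q = 4.11%

4.11%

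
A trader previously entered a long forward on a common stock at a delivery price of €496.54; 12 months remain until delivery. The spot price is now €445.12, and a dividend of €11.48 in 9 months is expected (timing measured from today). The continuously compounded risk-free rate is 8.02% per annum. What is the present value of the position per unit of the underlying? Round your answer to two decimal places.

PV(remaining dividends) I = 11.48·e^(−0.0802·9/12) = 10.8098
Current forward F = (S − I)·e^(rT) = (445.12 − 10.8098)·e^(0.0802·12/12) = 434.3102 × 1.083504 = 470.5768
Value (long) = (F − K)·e^(−rT) = (470.5768 − 496.54) × 0.922932 = -23.9623
Value = -€23.96

-€23.96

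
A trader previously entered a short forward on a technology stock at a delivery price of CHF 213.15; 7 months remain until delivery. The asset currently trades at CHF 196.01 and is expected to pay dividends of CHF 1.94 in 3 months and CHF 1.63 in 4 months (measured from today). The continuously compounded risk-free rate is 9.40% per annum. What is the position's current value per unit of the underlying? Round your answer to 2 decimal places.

CHF 9.24

PV(remaining dividends) I = 1.94·e^(−0.0940·3/12) + 1.63·e^(−0.0940·4/12) = 3.4747
Current forward F = (S − I)·e^(rT) = (196.01 − 3.4747)·e^(0.0940·7/12) = 192.5353 × 1.056365 = 203.3876
Value (long) = (F − K)·e^(−rT) = (203.3876 − 213.15) × 0.946643 = -9.2415
Short position value = −(long value) = CHF 9.24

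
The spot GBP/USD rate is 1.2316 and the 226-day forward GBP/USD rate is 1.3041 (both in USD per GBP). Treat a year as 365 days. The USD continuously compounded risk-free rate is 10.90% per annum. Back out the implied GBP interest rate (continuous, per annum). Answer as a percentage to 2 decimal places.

F = S·e^((r_USD − r_GBP)T) ⇒ r_GBP = r_USD − ln(F/S)/T
ln(1.3041/1.2316) = 0.057199; /(226/365) = 0.092379
r_GBP = 0.1090 − 0.092379 = 0.016621
r_GBP = 1.66%

1.66%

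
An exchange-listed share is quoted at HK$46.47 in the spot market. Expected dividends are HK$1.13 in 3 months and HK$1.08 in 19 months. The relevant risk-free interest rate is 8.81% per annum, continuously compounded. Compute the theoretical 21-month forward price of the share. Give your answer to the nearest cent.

PV(dividends) I = 1.13·e^(−0.0881·3/12) + 1.08·e^(−0.0881·19/12)
I = 1.1054 + 0.9394 = 2.0448
F = (S − I)·e^(rT) = (46.47 − 2.0448) · e^(0.0881·21/12)
= 44.4252 · e^0.154175 = 44.4252 × 1.166695 = HK$51.83

HK$51.83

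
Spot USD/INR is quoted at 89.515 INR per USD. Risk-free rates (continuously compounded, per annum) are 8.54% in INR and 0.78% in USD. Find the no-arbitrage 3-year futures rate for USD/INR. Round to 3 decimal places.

112.979

F = S·e^((r_INR − r_USD)T) = 89.515 · e^((0.0854 − 0.0078) × 3)
= 89.515 · e^0.232800 = 89.515 × 1.262129
F = 112.979 INR per USD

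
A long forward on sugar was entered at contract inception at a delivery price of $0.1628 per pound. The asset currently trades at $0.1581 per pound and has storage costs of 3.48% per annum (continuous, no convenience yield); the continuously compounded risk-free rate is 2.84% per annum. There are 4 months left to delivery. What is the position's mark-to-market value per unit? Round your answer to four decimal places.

-$0.0013 per pound

Current fair forward for the remaining 4 months: F = S·e^((r + u)·T), (r + u) = 0.0284 + 0.0348 = 0.0632
F = 0.1581 · e^(0.0632 × 4/12) = 0.1581 × 1.021290 = 0.1615
Value of long forward = (F − K)·e^(−rT) = (0.1615 − 0.1628) · e^(−0.0284·4/12)
= -0.0013 × 0.990578 = -0.0013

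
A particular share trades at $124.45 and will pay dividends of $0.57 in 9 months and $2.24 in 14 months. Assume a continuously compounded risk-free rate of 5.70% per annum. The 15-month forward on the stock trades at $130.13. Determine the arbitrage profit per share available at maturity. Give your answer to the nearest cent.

$0.67 per share

PV(dividends) I = 0.57·e^(−0.0570·9/12) + 2.24·e^(−0.0570·14/12) = 2.6420
Fair forward F* = (S − I)·e^(rT) = (124.45 − 2.6420)·e^0.071250 = 121.8080 × 1.073850 = 130.8035
Market $130.13 < fair 130.8035: forward underpriced → reverse cash-and-carry (short the stock, invest proceeds at r, pay the dividends, go long the forward).
Profit at T = |F_mkt − F*| = |130.13 − 130.8035| = $0.67 per share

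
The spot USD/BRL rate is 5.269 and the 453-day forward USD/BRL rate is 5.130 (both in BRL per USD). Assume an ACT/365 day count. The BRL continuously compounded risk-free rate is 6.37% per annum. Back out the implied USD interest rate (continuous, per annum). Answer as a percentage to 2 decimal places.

8.52%

F = S·e^((r_BRL − r_USD)T) ⇒ r_USD = r_BRL − ln(F/S)/T
ln(5.130/5.269) = -0.026735; /(453/365) = -0.021541
r_USD = 0.0637 + 0.021541 = 0.085241
r_USD = 8.52%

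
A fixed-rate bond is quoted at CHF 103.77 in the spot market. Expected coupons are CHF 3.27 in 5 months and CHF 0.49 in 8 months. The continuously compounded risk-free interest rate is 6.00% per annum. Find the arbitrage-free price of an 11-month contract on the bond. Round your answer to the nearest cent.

CHF 105.77

PV(coupons) I = 3.27·e^(−0.0600·5/12) + 0.49·e^(−0.0600·8/12)
I = 3.1893 + 0.4708 = 3.6601
F = (S − I)·e^(rT) = (103.77 − 3.6601) · e^(0.0600·11/12)
= 100.1099 · e^0.055000 = 100.1099 × 1.056541 = CHF 105.77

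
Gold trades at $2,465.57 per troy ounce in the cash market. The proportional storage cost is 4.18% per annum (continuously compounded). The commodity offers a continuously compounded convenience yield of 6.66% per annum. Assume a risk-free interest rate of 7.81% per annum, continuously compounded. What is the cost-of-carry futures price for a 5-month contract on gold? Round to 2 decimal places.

Net carry = r + u − y = 0.0781 + 0.0418 − 0.0666 = 0.0533
F = S·e^((r+u−y)T) = 2465.57 · e^(0.0533 × 5/12) = 2465.57 · e^0.02220833
= 2465.57 × 1.02245677 = $2,520.94 per troy ounce

$2,520.94 per troy ounce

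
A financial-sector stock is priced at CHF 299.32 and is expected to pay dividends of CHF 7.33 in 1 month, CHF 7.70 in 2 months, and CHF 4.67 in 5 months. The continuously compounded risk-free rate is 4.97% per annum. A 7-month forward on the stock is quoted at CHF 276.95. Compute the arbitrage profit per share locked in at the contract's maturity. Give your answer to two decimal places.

PV(dividends) I = 7.33·e^(−0.0497·1/12) + 7.70·e^(−0.0497·2/12) + 4.67·e^(−0.0497·5/12) = 19.5105
Fair forward F* = (S − I)·e^(rT) = (299.32 − 19.5105)·e^0.028992 = 279.8095 × 1.029416 = 288.0404
Market CHF 276.95 < fair 288.0404: forward underpriced → reverse cash-and-carry (short the stock, invest proceeds at r, pay the dividends, go long the forward).
Profit at T = |F_mkt − F*| = |276.95 − 288.0404| = CHF 11.09 per share

CHF 11.09 per share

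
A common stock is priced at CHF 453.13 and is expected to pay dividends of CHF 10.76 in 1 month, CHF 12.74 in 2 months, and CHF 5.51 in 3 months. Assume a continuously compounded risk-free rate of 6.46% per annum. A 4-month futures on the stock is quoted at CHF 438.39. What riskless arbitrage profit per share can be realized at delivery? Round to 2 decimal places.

PV(dividends) I = 10.76·e^(−0.0646·1/12) + 12.74·e^(−0.0646·2/12) + 5.51·e^(−0.0646·3/12) = 28.7275
Fair futures F* = (S − I)·e^(rT) = (453.13 − 28.7275)·e^0.021533 = 424.4025 × 1.021767 = 433.6405
Market CHF 438.39 > fair 433.6405: forward overpriced → cash-and-carry (borrow at r, buy the stock and collect the dividends, short the forward).
Profit at T = |F_mkt − F*| = |438.39 − 433.6405| = CHF 4.75 per share

CHF 4.75 per share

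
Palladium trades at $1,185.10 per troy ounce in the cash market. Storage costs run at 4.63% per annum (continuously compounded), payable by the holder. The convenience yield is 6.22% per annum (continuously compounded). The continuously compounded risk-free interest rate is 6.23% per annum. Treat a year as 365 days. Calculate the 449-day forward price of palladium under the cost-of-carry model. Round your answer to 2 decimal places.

Net carry = r + u − y = 0.0623 + 0.0463 − 0.0622 = 0.0464
F = S·e^((r+u−y)T) = 1185.10 · e^(0.0464 × 449/365) = 1185.10 · e^0.05707836
= 1185.10 × 1.05873877 = $1,254.71 per troy ounce

$1,254.71 per troy ounce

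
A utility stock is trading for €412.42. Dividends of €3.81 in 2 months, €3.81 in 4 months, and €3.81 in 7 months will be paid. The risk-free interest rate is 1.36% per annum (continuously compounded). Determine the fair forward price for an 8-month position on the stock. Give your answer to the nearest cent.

€404.70

PV(dividends) I = 3.81·e^(−0.0136·2/12) + 3.81·e^(−0.0136·4/12) + 3.81·e^(−0.0136·7/12)
I = 3.8014 + 3.7928 + 3.7799 = 11.3741
F = (S − I)·e^(rT) = (412.42 − 11.3741) · e^(0.0136·8/12)
= 401.0459 · e^0.009067 = 401.0459 × 1.009108 = €404.70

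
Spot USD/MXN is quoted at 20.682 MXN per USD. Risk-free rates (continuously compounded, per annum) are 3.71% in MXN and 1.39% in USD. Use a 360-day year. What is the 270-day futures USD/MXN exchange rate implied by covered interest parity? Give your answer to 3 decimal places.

F = S·e^((r_MXN − r_USD)T) = 20.682 · e^((0.0371 − 0.0139) × 270/360)
= 20.682 · e^0.017400 = 20.682 × 1.017552
F = 21.045 MXN per USD

21.045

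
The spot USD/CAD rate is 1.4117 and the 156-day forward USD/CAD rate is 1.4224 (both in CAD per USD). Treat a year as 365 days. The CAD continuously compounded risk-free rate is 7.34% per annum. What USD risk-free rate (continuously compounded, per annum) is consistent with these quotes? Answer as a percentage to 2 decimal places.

5.57%

F = S·e^((r_CAD − r_USD)T) ⇒ r_USD = r_CAD − ln(F/S)/T
ln(1.4224/1.4117) = 0.007551; /(156/365) = 0.017667
r_USD = 0.0734 − 0.017667 = 0.055733
r_USD = 5.57%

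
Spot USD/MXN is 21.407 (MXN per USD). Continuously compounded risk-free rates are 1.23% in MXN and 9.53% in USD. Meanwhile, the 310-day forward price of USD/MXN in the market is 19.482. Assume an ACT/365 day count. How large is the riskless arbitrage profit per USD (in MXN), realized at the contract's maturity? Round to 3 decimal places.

Fair forward: F* = S·e^(carry·T), with carry = (r_MXN − r_USD) = 0.0123 − 0.0953 = -0.0830
F* = 21.407 · e^(-0.0830 × 310/365) = 21.407 · e^-0.070493 = 21.407 × 0.931934 = 19.9499
Market 19.482 < fair 19.9499: forward underpriced → reverse cash-and-carry (short spot, go long the forward).
At maturity, profit = |F_mkt − F*| = |19.482 − 19.9499| = 0.468 per USD (in MXN)

0.468 per USD (in MXN)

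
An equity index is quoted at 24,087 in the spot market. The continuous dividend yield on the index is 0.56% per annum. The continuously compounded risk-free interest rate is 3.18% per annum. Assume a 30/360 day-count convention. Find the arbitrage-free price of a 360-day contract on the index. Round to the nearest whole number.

24,726

F = S·e^((r − q)T) = 24087 · e^((0.0318 − 0.0056) × 360/360)
= 24087 · e^0.026200 = 24087 × 1.026546
F = 24,726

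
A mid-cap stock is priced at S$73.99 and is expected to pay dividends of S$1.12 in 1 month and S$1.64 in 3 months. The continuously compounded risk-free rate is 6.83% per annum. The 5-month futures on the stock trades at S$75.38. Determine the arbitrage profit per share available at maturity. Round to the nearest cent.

PV(dividends) I = 1.12·e^(−0.0683·1/12) + 1.64·e^(−0.0683·3/12) = 2.7259
Fair futures F* = (S − I)·e^(rT) = (73.99 − 2.7259)·e^0.028458 = 71.2641 × 1.028867 = 73.3213
Market S$75.38 > fair 73.3213: forward overpriced → cash-and-carry (borrow at r, buy the stock and collect the dividends, short the forward).
Profit at T = |F_mkt − F*| = |75.38 − 73.3213| = S$2.06 per share

S$2.06 per share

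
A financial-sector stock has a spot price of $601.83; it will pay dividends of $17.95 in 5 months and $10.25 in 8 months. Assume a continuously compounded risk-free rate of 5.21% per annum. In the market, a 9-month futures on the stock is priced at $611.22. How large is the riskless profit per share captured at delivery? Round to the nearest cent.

$13.97 per share

PV(dividends) I = 17.95·e^(−0.0521·5/12) + 10.25·e^(−0.0521·8/12) = 27.4646
Fair futures F* = (S − I)·e^(rT) = (601.83 − 27.4646)·e^0.039075 = 574.3654 × 1.039848 = 597.2527
Market $611.22 > fair 597.2527: forward overpriced → cash-and-carry (borrow at r, buy the stock and collect the dividends, short the forward).
Profit at T = |F_mkt − F*| = |611.22 − 597.2527| = $13.97 per share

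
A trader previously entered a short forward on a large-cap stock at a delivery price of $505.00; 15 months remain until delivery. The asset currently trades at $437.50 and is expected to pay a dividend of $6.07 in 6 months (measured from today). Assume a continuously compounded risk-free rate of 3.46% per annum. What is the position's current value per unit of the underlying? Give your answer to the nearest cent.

$52.09

PV(remaining dividends) I = 6.07·e^(−0.0346·6/12) = 5.9659
Current forward F = (S − I)·e^(rT) = (437.50 − 5.9659)·e^(0.0346·15/12) = 431.5341 × 1.044199 = 450.6075
Value (long) = (F − K)·e^(−rT) = (450.6075 − 505.00) × 0.957672 = -52.0902
Short position value = −(long value) = $52.09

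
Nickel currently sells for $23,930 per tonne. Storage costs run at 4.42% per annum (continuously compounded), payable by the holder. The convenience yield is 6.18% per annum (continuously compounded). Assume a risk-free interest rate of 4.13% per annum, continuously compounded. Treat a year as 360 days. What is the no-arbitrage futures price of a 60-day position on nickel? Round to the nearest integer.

$24,025 per tonne

Net carry = r + u − y = 0.0413 + 0.0442 − 0.0618 = 0.0237
F = S·e^((r+u−y)T) = 23930 · e^(0.0237 × 60/360) = 23930 · e^0.003950
= 23930 × 1.003958 = $24,025 per tonne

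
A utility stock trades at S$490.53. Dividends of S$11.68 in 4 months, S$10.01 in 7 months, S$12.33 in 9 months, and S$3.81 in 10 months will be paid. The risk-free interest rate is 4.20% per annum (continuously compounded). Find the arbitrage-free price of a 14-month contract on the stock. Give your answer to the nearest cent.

S$476.40

PV(dividends) I = 11.68·e^(−0.0420·4/12) + 10.01·e^(−0.0420·7/12) + 12.33·e^(−0.0420·9/12) + 3.81·e^(−0.0420·10/12)
I = 11.5176 + 9.7677 + 11.9477 + 3.6790 = 36.9120
F = (S − I)·e^(rT) = (490.53 − 36.9120) · e^(0.0420·14/12)
= 453.6180 · e^0.049000 = 453.6180 × 1.050220 = S$476.40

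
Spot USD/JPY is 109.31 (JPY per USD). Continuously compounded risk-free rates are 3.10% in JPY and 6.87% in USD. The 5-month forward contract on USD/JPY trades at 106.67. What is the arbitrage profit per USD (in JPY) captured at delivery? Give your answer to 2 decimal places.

0.94 per USD (in JPY)

Fair forward: F* = S·e^(carry·T), with carry = (r_JPY − r_USD) = 0.0310 − 0.0687 = -0.0377
F* = 109.31 · e^(-0.0377 × 5/12) = 109.31 · e^-0.015708 = 109.31 × 0.984415 = 107.6064
Market 106.67 < fair 107.6064: forward underpriced → reverse cash-and-carry (short spot, go long the forward).
At maturity, profit = |F_mkt − F*| = |106.67 − 107.6064| = 0.94 per USD (in JPY)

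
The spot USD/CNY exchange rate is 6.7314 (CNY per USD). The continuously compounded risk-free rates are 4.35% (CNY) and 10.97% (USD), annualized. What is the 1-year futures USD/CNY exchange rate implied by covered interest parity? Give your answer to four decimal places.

6.3002

F = S·e^((r_CNY − r_USD)T) = 6.7314 · e^((0.0435 − 0.1097) × 1)
= 6.7314 · e^-0.066200 = 6.7314 × 0.935944
F = 6.3002 CNY per USD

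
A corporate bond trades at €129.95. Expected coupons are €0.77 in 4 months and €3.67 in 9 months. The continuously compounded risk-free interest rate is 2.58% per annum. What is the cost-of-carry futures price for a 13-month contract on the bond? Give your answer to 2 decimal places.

PV(coupons) I = 0.77·e^(−0.0258·4/12) + 3.67·e^(−0.0258·9/12)
I = 0.7634 + 3.5997 = 4.3631
F = (S − I)·e^(rT) = (129.95 − 4.3631) · e^(0.0258·13/12)
= 125.5869 · e^0.027950 = 125.5869 × 1.028344 = €129.15

€129.15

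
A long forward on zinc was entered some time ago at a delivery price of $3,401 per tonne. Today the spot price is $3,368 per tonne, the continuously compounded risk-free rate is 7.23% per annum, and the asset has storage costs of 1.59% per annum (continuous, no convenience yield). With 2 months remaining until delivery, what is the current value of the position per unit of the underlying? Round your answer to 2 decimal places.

Current fair forward for the remaining 2 months: F = S·e^((r + u)·T), (r + u) = 0.0723 + 0.0159 = 0.0882
F = 3368 · e^(0.0882 × 2/12) = 3368 × 1.01480858 = 3417.8753
Value of long forward = (F − K)·e^(−rT) = (3417.8753 − 3401) · e^(−0.0723·2/12)
= 16.8753 × 0.98802231 = 16.67

$16.67 per tonne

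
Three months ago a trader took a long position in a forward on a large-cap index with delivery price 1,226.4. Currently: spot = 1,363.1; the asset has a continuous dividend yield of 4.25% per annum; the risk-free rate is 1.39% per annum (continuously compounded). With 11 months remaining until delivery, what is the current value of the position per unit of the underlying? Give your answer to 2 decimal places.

100.14

Current fair forward for the remaining 11 months: F = S·e^((r − q)·T), (r − q) = 0.0139 − 0.0425 = -0.0286
F = 1363.1 · e^(-0.0286 × 11/12) = 1363.1 × 0.97412401 = 1327.8284
Value of long forward = (F − K)·e^(−rT) = (1327.8284 − 1226.4) · e^(−0.0139·11/12)
= 101.4284 × 0.98733916 = 100.14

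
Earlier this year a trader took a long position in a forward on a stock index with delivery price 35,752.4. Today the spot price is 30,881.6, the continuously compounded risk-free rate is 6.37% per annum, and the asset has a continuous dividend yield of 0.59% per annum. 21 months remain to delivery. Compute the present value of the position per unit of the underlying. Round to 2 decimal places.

Current fair forward for the remaining 21 months: F = S·e^((r − q)·T), (r − q) = 0.0637 − 0.0059 = 0.0578
F = 30881.6 · e^(0.0578 × 21/12) = 30881.6 × 1.10644260 = 34168.7178
Value of long forward = (F − K)·e^(−rT) = (34168.7178 − 35752.4) · e^(−0.0637·21/12)
= -1583.6822 × 0.89451375 = -1416.63

-1416.63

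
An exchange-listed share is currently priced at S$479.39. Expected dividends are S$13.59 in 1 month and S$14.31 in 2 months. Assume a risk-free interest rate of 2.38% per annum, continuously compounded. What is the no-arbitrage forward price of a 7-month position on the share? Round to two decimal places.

PV(dividends) I = 13.59·e^(−0.0238·1/12) + 14.31·e^(−0.0238·2/12)
I = 13.5631 + 14.2533 = 27.8164
F = (S − I)·e^(rT) = (479.39 − 27.8164) · e^(0.0238·7/12)
= 451.5736 · e^0.013883 = 451.5736 × 1.013980 = S$457.89

S$457.89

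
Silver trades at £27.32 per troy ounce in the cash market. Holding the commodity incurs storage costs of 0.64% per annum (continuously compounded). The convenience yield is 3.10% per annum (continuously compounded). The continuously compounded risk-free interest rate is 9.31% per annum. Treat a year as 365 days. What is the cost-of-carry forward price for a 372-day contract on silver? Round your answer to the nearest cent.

£29.30 per troy ounce

Net carry = r + u − y = 0.0931 + 0.0064 − 0.0310 = 0.0685
F = S·e^((r+u−y)T) = 27.32 · e^(0.0685 × 372/365) = 27.32 · e^0.069814
= 27.32 × 1.072309 = £29.30 per troy ounce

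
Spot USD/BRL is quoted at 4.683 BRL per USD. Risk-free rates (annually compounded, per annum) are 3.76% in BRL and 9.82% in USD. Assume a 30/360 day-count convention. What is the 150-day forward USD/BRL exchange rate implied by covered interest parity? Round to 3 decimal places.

By covered interest parity, F = S · (1+r_BRL)^T / (1+r_USD)^T
= 4.683 × 1.015498 / 1.039802 = 4.683 × 0.976626
F = 4.574 BRL per USD

4.574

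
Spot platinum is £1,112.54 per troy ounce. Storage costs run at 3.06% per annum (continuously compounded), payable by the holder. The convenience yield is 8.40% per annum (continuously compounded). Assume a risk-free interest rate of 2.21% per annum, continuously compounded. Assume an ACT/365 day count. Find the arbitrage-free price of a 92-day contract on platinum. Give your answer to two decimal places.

£1,103.80 per troy ounce

Net carry = r + u − y = 0.0221 + 0.0306 − 0.0840 = -0.0313
F = S·e^((r+u−y)T) = 1112.54 · e^(-0.0313 × 92/365) = 1112.54 · e^-0.00788932
= 1112.54 × 0.99214172 = £1,103.80 per troy ounce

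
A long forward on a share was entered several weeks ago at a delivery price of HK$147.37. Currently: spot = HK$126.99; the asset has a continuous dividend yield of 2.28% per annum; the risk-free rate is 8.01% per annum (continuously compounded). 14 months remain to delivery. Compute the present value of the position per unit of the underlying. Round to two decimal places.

Current fair forward for the remaining 14 months: F = S·e^((r − q)·T), (r − q) = 0.0801 − 0.0228 = 0.0573
F = 126.99 · e^(0.0573 × 14/12) = 126.99 × 1.069135 = 135.7695
Value of long forward = (F − K)·e^(−rT) = (135.7695 − 147.37) · e^(−0.0801·14/12)
= -11.6005 × 0.910784 = -10.57

-HK$10.57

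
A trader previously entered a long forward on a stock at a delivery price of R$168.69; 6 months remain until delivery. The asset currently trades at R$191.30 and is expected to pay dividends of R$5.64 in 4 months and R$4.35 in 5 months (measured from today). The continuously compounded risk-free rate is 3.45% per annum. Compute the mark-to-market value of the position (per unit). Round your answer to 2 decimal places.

PV(remaining dividends) I = 5.64·e^(−0.0345·4/12) + 4.35·e^(−0.0345·5/12) = 9.8634
Current forward F = (S − I)·e^(rT) = (191.30 − 9.8634)·e^(0.0345·6/12) = 181.4366 × 1.017400 = 184.5936
Value (long) = (F − K)·e^(−rT) = (184.5936 − 168.69) × 0.982898 = 15.6316
Value = R$15.63

R$15.63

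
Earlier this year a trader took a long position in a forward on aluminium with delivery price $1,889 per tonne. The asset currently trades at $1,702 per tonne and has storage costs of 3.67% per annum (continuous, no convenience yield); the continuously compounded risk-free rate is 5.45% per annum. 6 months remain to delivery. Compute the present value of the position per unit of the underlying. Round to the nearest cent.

Current fair forward for the remaining 6 months: F = S·e^((r + u)·T), (r + u) = 0.0545 + 0.0367 = 0.0912
F = 1702 · e^(0.0912 × 6/12) = 1702 × 1.04665566 = 1781.4079
Value of long forward = (F − K)·e^(−rT) = (1781.4079 − 1889) · e^(−0.0545·6/12)
= -107.5921 × 0.97311793 = -104.70

-$104.70 per tonne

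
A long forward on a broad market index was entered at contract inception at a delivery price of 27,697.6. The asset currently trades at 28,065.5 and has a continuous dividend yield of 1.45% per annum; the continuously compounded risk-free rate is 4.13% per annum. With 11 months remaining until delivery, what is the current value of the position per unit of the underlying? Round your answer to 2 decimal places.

Current fair forward for the remaining 11 months: F = S·e^((r − q)·T), (r − q) = 0.0413 − 0.0145 = 0.0268
F = 28065.5 · e^(0.0268 × 11/12) = 28065.5 × 1.02487091 = 28763.5145
Value of long forward = (F − K)·e^(−rT) = (28763.5145 − 27697.6) · e^(−0.0413·11/12)
= 1065.9145 × 0.96284933 = 1026.32

1026.32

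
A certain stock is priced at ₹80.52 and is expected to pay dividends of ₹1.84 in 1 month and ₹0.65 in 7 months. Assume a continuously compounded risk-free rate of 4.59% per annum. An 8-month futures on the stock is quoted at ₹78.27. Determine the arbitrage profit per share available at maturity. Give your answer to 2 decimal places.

₹2.21 per share

PV(dividends) I = 1.84·e^(−0.0459·1/12) + 0.65·e^(−0.0459·7/12) = 2.4658
Fair futures F* = (S − I)·e^(rT) = (80.52 − 2.4658)·e^0.030600 = 78.0542 × 1.031073 = 80.4796
Market ₹78.27 < fair 80.4796: forward underpriced → reverse cash-and-carry (short the stock, invest proceeds at r, pay the dividends, go long the forward).
Profit at T = |F_mkt − F*| = |78.27 − 80.4796| = ₹2.21 per share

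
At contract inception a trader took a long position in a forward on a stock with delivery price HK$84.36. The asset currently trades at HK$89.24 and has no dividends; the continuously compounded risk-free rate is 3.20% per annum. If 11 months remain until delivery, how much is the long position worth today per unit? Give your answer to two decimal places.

Current fair forward for the remaining 11 months: F = S·e^(r·T), r = 0.0320
F = 89.24 · e^(0.0320 × 11/12) = 89.24 × 1.029768 = 91.8965
Value of long forward = (F − K)·e^(−rT) = (91.8965 − 84.36) · e^(−0.0320·11/12)
= 7.5365 × 0.971093 = 7.32

HK$7.32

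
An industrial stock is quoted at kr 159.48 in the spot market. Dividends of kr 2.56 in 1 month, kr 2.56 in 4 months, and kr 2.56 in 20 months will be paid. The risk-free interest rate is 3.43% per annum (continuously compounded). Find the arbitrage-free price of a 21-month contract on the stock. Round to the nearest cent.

kr 161.38

PV(dividends) I = 2.56·e^(−0.0343·1/12) + 2.56·e^(−0.0343·4/12) + 2.56·e^(−0.0343·20/12)
I = 2.5527 + 2.5309 + 2.4178 = 7.5014
F = (S − I)·e^(rT) = (159.48 − 7.5014) · e^(0.0343·21/12)
= 151.9786 · e^0.060025 = 151.9786 × 1.061863 = kr 161.38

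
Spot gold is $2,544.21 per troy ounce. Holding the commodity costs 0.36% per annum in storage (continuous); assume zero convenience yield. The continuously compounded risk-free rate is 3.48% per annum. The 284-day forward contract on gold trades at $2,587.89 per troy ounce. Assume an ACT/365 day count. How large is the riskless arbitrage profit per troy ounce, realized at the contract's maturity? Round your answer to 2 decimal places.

Fair forward: F* = S·e^(carry·T), with carry = (r + u) = 0.0348 + 0.0036 = 0.0384
F* = 2544.21 · e^(0.0384 × 284/365) = 2544.21 · e^0.02987836 = 2544.21 × 1.03032920 = $2621.3739
Market $2587.89 < fair $2621.3739: forward underpriced → reverse cash-and-carry (short spot, go long the forward).
At maturity, profit = |F_mkt − F*| = |2587.89 − 2621.3739| = $33.48 per troy ounce

$33.48 per troy ounce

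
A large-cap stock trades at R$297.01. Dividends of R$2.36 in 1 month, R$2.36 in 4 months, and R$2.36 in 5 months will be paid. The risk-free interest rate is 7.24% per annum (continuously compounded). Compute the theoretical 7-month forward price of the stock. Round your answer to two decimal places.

PV(dividends) I = 2.36·e^(−0.0724·1/12) + 2.36·e^(−0.0724·4/12) + 2.36·e^(−0.0724·5/12)
I = 2.3458 + 2.3037 + 2.2899 = 6.9394
F = (S − I)·e^(rT) = (297.01 − 6.9394) · e^(0.0724·7/12)
= 290.0706 · e^0.042233 = 290.0706 × 1.043138 = R$302.58

R$302.58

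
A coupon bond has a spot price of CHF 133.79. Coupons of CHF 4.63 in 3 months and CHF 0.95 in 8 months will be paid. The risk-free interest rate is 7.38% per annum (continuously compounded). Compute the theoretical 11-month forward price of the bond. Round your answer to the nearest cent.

PV(coupons) I = 4.63·e^(−0.0738·3/12) + 0.95·e^(−0.0738·8/12)
I = 4.5454 + 0.9044 = 5.4498
F = (S − I)·e^(rT) = (133.79 − 5.4498) · e^(0.0738·11/12)
= 128.3402 · e^0.067650 = 128.3402 × 1.069991 = CHF 137.32

CHF 137.32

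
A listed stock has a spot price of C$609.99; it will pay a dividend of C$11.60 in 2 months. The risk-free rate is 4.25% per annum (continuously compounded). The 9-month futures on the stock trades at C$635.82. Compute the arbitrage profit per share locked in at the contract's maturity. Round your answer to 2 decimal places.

PV(dividends) I = 11.60·e^(−0.0425·2/12) = 11.5181
Fair futures F* = (S − I)·e^(rT) = (609.99 − 11.5181)·e^0.031875 = 598.4719 × 1.032388 = 617.8552
Market C$635.82 > fair 617.8552: forward overpriced → cash-and-carry (borrow at r, buy the stock and collect the dividends, short the forward).
Profit at T = |F_mkt − F*| = |635.82 − 617.8552| = C$17.96 per share

C$17.96 per share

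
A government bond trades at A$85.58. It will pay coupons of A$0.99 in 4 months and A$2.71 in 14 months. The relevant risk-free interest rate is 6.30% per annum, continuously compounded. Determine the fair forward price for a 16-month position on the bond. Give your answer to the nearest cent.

PV(coupons) I = 0.99·e^(−0.0630·4/12) + 2.71·e^(−0.0630·14/12)
I = 0.9694 + 2.5180 = 3.4874
F = (S − I)·e^(rT) = (85.58 − 3.4874) · e^(0.0630·16/12)
= 82.0926 · e^0.084000 = 82.0926 × 1.087629 = A$89.29

A$89.29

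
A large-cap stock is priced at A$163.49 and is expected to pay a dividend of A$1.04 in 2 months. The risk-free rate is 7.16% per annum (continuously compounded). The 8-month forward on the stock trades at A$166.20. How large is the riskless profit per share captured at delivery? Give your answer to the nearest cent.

PV(dividends) I = 1.04·e^(−0.0716·2/12) = 1.0277
Fair forward F* = (S − I)·e^(rT) = (163.49 − 1.0277)·e^0.047733 = 162.4623 × 1.048891 = 170.4052
Market A$166.20 < fair 170.4052: forward underpriced → reverse cash-and-carry (short the stock, invest proceeds at r, pay the dividends, go long the forward).
Profit at T = |F_mkt − F*| = |166.20 − 170.4052| = A$4.21 per share

A$4.21 per share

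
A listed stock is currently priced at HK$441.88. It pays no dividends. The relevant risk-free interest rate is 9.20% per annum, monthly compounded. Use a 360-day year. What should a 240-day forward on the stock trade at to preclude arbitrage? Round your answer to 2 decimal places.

HK$469.72

F = S · (1+r/12)^(12T)
= 441.88 × 1.063005
F = HK$469.72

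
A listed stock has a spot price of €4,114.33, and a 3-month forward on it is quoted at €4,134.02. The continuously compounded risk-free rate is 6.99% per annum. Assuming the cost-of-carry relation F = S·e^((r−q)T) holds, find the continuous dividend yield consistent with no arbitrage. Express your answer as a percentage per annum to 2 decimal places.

From F = S·e^((r−q)T): (r − q) = ln(F/S)/T
ln(4134.02/4114.33) = ln(1.004786) = 0.004775
(r − q) = 0.004775 / (3/12) = 0.019100
q = r − ln(F/S)/T = 0.0699 − 0.019100 = 0.050800
q = 5.08%

5.08%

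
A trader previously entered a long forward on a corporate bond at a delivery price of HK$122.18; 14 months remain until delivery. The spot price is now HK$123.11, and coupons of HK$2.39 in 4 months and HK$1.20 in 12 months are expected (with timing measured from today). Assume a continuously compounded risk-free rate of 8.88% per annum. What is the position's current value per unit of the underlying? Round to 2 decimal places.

PV(remaining coupons) I = 2.39·e^(−0.0888·4/12) + 1.20·e^(−0.0888·12/12) = 3.4183
Current forward F = (S − I)·e^(rT) = (123.11 − 3.4183)·e^(0.0888·14/12) = 119.6917 × 1.109157 = 132.7569
Value (long) = (F − K)·e^(−rT) = (132.7569 − 122.18) × 0.901586 = 9.5360
Value = HK$9.54

HK$9.54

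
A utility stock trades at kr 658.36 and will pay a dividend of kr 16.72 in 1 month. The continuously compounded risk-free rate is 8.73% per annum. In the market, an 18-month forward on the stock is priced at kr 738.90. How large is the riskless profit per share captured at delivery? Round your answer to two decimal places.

kr 7.35 per share

PV(dividends) I = 16.72·e^(−0.0873·1/12) = 16.5988
Fair forward F* = (S − I)·e^(rT) = (658.36 − 16.5988)·e^0.130950 = 641.7612 × 1.139911 = 731.5507
Market kr 738.90 > fair 731.5507: forward overpriced → cash-and-carry (borrow at r, buy the stock and collect the dividends, short the forward).
Profit at T = |F_mkt − F*| = |738.90 − 731.5507| = kr 7.35 per share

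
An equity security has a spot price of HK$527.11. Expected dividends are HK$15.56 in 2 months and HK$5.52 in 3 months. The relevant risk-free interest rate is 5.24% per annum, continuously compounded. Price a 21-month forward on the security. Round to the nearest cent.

HK$554.85

PV(dividends) I = 15.56·e^(−0.0524·2/12) + 5.52·e^(−0.0524·3/12)
I = 15.4247 + 5.4482 = 20.8729
F = (S − I)·e^(rT) = (527.11 − 20.8729) · e^(0.0524·21/12)
= 506.2371 · e^0.091700 = 506.2371 × 1.096036 = HK$554.85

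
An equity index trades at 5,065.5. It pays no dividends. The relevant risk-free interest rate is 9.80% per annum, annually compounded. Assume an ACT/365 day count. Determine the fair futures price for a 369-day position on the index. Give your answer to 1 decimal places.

F = S · (1+r)^T
= 5065.5 × 1.099126
F = 5,567.6

5,567.6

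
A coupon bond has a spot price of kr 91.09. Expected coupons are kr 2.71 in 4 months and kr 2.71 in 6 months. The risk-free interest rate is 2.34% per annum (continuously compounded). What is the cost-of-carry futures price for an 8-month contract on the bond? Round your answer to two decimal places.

kr 87.07

PV(coupons) I = 2.71·e^(−0.0234·4/12) + 2.71·e^(−0.0234·6/12)
I = 2.6889 + 2.6785 = 5.3674
F = (S − I)·e^(rT) = (91.09 − 5.3674) · e^(0.0234·8/12)
= 85.7226 · e^0.015600 = 85.7226 × 1.015722 = kr 87.07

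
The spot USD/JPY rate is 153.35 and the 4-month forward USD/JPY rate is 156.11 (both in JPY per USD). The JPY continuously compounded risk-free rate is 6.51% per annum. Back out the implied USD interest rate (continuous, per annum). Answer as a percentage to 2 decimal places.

F = S·e^((r_JPY − r_USD)T) ⇒ r_USD = r_JPY − ln(F/S)/T
ln(156.11/153.35) = 0.017838; /(4/12) = 0.053514
r_USD = 0.0651 − 0.053514 = 0.011586
r_USD = 1.16%

1.16%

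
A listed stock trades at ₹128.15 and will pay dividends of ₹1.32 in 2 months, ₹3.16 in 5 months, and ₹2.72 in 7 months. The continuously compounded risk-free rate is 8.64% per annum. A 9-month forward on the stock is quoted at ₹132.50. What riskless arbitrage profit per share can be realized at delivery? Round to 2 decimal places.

PV(dividends) I = 1.32·e^(−0.0864·2/12) + 3.16·e^(−0.0864·5/12) + 2.72·e^(−0.0864·7/12) = 6.9357
Fair forward F* = (S − I)·e^(rT) = (128.15 − 6.9357)·e^0.064800 = 121.2143 × 1.066946 = 129.3291
Market ₹132.50 > fair 129.3291: forward overpriced → cash-and-carry (borrow at r, buy the stock and collect the dividends, short the forward).
Profit at T = |F_mkt − F*| = |132.50 − 129.3291| = ₹3.17 per share

₹3.17 per share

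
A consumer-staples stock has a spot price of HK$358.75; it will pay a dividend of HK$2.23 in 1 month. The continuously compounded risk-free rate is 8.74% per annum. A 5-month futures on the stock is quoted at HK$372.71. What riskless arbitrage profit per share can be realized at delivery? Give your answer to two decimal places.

HK$2.95 per share

PV(dividends) I = 2.23·e^(−0.0874·1/12) = 2.2138
Fair futures F* = (S − I)·e^(rT) = (358.75 − 2.2138)·e^0.036417 = 356.5362 × 1.037088 = 369.7594
Market HK$372.71 > fair 369.7594: forward overpriced → cash-and-carry (borrow at r, buy the stock and collect the dividends, short the forward).
Profit at T = |F_mkt − F*| = |372.71 − 369.7594| = HK$2.95 per share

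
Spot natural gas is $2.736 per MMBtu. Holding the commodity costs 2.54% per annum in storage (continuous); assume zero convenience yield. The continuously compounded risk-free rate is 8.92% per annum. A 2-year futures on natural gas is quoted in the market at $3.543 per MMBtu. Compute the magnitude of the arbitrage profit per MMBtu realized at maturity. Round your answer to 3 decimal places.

$0.102 per MMBtu

Fair futures: F* = S·e^(carry·T), with carry = (r + u) = 0.0892 + 0.0254 = 0.1146
F* = 2.736 · e^(0.1146 × 2) = 2.736 · e^0.229200 = 2.736 × 1.257594 = $3.4408
Market $3.543 > fair $3.4408: forward overpriced → cash-and-carry (buy spot, short the forward).
At maturity, profit = |F_mkt − F*| = |3.543 − 3.4408| = $0.102 per MMBtu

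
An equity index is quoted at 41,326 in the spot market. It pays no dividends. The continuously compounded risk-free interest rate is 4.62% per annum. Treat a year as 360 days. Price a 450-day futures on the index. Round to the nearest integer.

43,783

F = S·e^(rT) = 41326 · e^(0.0462 × 450/360)
= 41326 · e^0.057750 = 41326 × 1.059450
F = 43,783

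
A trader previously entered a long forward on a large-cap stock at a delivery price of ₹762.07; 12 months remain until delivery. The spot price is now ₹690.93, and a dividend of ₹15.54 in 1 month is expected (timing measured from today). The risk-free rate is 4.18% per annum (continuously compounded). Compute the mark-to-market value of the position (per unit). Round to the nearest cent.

PV(remaining dividends) I = 15.54·e^(−0.0418·1/12) = 15.4860
Current forward F = (S − I)·e^(rT) = (690.93 − 15.4860)·e^(0.0418·12/12) = 675.4440 × 1.042686 = 704.2760
Value (long) = (F − K)·e^(−rT) = (704.2760 − 762.07) × 0.959062 = -55.4280
Value = -₹55.43

-₹55.43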